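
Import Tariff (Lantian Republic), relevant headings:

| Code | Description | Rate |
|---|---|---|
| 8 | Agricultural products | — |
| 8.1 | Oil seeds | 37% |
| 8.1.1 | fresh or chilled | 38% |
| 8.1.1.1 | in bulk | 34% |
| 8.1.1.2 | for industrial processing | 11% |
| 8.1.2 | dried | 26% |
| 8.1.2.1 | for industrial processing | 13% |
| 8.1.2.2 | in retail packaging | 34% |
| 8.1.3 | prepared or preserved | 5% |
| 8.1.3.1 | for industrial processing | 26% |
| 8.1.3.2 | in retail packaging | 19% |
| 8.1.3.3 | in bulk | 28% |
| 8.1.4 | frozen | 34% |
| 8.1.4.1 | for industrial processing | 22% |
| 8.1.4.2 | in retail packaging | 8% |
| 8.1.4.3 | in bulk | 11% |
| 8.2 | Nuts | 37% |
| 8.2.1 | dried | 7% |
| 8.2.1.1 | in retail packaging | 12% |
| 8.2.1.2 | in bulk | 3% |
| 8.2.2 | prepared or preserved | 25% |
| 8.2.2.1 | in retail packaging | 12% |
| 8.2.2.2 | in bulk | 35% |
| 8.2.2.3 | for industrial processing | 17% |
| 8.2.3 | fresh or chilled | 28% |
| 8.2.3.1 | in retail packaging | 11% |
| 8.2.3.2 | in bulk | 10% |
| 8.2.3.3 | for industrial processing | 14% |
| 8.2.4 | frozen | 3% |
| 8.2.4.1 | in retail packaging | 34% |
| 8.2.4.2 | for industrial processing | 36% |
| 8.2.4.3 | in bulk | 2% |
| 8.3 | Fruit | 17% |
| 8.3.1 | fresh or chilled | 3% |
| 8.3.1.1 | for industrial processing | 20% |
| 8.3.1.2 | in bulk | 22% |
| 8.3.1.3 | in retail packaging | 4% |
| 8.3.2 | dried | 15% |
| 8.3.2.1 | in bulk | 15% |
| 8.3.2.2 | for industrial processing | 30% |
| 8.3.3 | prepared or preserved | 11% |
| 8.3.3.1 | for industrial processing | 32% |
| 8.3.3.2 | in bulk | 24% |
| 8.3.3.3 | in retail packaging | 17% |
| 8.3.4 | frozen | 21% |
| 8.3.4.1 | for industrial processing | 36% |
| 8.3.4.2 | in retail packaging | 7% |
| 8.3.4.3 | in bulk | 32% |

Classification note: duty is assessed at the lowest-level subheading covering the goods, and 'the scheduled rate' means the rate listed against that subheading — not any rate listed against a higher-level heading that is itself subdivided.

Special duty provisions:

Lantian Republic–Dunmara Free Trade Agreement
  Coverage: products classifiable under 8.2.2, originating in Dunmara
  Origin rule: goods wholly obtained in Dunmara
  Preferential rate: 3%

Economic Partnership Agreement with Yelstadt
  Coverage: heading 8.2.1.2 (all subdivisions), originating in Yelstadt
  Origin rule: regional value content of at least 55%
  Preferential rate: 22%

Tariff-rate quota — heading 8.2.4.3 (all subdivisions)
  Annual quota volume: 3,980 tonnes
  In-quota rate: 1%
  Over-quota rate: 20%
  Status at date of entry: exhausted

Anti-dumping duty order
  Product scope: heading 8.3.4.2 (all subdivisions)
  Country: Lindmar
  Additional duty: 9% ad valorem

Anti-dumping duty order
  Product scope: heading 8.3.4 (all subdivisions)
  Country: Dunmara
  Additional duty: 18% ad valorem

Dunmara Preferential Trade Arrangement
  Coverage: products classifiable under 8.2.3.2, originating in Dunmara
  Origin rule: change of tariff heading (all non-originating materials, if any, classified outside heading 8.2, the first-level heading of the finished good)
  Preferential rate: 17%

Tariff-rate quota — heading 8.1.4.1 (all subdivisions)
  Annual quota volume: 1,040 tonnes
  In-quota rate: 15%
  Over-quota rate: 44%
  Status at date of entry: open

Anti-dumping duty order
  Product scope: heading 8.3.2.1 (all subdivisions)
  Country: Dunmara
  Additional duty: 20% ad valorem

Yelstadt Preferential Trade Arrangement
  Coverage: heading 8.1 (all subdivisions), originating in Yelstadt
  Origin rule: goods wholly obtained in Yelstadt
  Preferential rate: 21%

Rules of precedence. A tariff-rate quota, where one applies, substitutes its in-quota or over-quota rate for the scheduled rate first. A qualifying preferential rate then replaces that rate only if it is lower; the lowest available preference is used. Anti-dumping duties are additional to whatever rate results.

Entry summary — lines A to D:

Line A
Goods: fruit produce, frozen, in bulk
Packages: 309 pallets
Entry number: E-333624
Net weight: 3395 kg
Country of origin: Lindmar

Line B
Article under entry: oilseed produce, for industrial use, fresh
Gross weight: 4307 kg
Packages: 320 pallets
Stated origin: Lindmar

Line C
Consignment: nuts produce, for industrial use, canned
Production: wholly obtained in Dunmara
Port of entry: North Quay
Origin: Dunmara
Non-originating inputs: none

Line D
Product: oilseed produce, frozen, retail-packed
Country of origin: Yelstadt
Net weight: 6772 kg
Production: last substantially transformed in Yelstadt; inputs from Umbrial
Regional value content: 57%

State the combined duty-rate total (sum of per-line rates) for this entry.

54%

Line A: fruit → 8.3; frozen → 8.3.4; in bulk → 8.3.4.3. Scheduled 32%. No special measure applies. → 32%.
Line B: oilseed → 8.1; fresh → 8.1.1; for industrial use → 8.1.1.2. Scheduled 11%. No special measure applies. → 11%.
Line C: nuts → 8.2; canned → 8.2.2; for industrial use → 8.2.2.3. Scheduled 17%. Dunmara agreement on 8.2.2: wholly obtained → 3% available; Dunmara agreement on 8.2.3.2: 8.2.2.3 not covered; preferential 3%. → 3%.
Line D: oilseed → 8.1; frozen → 8.1.4; retail-packed → 8.1.4.2. Scheduled 8%. Yelstadt agreement on 8.2.1.2: 8.1.4.2 not covered; Yelstadt agreement on 8.1: not wholly obtained. → 8%.
Sum: 32% + 11% + 3% + 8% = 54%.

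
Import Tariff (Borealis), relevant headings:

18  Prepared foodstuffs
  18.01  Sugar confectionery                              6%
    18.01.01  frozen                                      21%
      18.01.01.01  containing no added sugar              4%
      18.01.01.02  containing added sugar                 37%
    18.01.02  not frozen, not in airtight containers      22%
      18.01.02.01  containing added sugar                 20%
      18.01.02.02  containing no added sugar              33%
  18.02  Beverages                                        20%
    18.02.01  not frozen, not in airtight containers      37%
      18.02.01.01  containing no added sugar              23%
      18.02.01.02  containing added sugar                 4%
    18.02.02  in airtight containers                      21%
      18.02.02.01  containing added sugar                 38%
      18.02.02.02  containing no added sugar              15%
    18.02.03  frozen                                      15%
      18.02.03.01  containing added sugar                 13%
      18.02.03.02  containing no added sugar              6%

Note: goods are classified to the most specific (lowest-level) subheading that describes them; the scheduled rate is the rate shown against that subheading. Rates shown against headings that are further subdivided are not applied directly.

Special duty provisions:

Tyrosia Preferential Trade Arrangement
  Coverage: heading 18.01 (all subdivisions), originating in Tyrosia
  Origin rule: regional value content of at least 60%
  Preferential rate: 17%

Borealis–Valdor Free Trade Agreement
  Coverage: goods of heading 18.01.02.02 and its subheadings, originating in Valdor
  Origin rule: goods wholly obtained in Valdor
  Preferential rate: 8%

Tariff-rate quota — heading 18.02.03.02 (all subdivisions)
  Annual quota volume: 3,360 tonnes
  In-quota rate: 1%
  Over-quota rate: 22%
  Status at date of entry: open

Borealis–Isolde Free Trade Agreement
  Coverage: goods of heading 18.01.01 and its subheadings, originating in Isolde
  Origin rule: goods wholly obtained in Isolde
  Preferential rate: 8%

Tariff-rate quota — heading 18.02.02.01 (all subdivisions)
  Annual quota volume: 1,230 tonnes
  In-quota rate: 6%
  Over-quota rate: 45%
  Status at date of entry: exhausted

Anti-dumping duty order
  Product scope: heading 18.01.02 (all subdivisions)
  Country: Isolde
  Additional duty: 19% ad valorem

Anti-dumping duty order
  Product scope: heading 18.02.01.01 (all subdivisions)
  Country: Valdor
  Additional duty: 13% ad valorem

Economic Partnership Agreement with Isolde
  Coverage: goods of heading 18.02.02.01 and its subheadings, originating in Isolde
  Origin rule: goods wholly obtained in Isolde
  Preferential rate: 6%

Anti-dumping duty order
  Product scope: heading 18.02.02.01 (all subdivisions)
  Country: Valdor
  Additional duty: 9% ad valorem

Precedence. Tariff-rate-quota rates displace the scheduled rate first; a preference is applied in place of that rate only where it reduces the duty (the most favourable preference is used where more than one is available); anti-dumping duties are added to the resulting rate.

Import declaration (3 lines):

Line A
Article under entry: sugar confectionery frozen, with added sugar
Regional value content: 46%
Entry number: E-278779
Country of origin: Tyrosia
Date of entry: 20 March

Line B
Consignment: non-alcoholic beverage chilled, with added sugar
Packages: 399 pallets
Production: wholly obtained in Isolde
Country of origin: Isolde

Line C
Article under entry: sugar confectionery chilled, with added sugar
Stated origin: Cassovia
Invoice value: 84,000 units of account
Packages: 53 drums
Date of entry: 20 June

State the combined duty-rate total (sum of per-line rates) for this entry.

Line A: sugar confectionery → 18.01; frozen → 18.01.01; with added sugar → 18.01.01.02. Scheduled 37%. Tyrosia agreement on 18.01: RVC < 60%. → 37%.
Line B: non-alcoholic beverage → 18.02; chilled → 18.02.01; with added sugar → 18.02.01.02. Scheduled 4%. Isolde agreement on 18.01.01: 18.02.01.02 not covered; Isolde agreement on 18.02.02.01: 18.02.01.02 not covered. → 4%.
Line C: sugar confectionery → 18.01; chilled → 18.01.02; with added sugar → 18.01.02.01. Scheduled 20%. No special measure applies. → 20%.
Sum: 37% + 4% + 20% = 61%.

61%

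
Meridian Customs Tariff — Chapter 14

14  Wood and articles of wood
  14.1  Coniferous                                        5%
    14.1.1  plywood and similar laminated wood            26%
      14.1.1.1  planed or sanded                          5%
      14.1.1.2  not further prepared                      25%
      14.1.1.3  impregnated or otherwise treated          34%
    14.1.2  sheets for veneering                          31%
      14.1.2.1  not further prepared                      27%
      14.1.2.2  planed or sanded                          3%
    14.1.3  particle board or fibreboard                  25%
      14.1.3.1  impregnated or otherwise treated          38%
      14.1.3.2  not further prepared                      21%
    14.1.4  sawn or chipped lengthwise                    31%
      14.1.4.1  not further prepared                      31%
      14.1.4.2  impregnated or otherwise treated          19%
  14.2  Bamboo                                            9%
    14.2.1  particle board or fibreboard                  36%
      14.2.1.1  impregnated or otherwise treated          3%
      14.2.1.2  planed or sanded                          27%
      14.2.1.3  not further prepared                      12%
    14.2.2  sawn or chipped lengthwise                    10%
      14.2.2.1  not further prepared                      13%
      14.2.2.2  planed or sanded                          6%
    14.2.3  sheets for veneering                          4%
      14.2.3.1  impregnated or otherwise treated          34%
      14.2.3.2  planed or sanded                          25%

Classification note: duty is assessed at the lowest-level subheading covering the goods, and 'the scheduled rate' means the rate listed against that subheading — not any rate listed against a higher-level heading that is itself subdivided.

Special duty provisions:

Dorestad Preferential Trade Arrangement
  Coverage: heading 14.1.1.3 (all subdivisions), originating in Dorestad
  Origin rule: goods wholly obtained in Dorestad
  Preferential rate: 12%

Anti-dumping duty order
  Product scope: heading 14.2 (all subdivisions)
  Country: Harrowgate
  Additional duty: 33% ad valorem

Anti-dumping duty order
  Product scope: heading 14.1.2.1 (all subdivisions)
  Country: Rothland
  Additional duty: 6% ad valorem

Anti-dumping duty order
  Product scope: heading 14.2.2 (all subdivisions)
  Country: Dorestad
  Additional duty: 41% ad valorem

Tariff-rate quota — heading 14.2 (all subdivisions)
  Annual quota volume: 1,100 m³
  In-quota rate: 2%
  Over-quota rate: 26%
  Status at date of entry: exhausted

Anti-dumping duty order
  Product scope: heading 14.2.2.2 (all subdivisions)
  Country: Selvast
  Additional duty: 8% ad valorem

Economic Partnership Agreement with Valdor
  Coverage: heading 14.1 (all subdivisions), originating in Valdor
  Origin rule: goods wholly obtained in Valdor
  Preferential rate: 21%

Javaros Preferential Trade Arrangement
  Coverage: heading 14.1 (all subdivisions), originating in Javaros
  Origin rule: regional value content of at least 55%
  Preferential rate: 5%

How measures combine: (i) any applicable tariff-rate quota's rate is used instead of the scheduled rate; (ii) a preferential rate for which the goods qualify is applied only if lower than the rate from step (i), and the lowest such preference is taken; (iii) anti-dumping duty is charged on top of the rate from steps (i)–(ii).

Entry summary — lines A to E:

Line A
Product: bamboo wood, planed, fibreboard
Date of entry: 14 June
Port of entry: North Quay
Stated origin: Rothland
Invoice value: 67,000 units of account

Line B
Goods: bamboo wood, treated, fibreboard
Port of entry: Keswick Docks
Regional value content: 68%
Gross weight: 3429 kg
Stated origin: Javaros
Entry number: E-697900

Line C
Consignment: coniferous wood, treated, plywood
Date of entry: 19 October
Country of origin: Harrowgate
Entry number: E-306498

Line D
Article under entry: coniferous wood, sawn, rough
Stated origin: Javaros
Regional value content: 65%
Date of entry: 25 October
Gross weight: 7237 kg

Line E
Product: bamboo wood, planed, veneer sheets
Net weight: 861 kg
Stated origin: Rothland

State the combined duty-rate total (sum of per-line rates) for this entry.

117%

Line A: bamboo → 14.2; fibreboard → 14.2.1; planed → 14.2.1.2. Scheduled 27%. quota on 14.2 exhausted → over-quota 26%. → 26%.
Line B: bamboo → 14.2; fibreboard → 14.2.1; treated → 14.2.1.1. Scheduled 3%. quota on 14.2 exhausted → over-quota 26%; Javaros agreement on 14.1: 14.2.1.1 not covered. → 26%.
Line C: coniferous → 14.1; plywood → 14.1.1; treated → 14.1.1.3. Scheduled 34%. No special measure applies. → 34%.
Line D: coniferous → 14.1; sawn → 14.1.4; rough → 14.1.4.1. Scheduled 31%. Javaros agreement on 14.1: RVC ≥ 55% → 5% available; preferential 5%. → 5%.
Line E: bamboo → 14.2; veneer sheets → 14.2.3; planed → 14.2.3.2. Scheduled 25%. quota on 14.2 exhausted → over-quota 26%. → 26%.
Sum: 26% + 26% + 34% + 5% + 26% = 117%.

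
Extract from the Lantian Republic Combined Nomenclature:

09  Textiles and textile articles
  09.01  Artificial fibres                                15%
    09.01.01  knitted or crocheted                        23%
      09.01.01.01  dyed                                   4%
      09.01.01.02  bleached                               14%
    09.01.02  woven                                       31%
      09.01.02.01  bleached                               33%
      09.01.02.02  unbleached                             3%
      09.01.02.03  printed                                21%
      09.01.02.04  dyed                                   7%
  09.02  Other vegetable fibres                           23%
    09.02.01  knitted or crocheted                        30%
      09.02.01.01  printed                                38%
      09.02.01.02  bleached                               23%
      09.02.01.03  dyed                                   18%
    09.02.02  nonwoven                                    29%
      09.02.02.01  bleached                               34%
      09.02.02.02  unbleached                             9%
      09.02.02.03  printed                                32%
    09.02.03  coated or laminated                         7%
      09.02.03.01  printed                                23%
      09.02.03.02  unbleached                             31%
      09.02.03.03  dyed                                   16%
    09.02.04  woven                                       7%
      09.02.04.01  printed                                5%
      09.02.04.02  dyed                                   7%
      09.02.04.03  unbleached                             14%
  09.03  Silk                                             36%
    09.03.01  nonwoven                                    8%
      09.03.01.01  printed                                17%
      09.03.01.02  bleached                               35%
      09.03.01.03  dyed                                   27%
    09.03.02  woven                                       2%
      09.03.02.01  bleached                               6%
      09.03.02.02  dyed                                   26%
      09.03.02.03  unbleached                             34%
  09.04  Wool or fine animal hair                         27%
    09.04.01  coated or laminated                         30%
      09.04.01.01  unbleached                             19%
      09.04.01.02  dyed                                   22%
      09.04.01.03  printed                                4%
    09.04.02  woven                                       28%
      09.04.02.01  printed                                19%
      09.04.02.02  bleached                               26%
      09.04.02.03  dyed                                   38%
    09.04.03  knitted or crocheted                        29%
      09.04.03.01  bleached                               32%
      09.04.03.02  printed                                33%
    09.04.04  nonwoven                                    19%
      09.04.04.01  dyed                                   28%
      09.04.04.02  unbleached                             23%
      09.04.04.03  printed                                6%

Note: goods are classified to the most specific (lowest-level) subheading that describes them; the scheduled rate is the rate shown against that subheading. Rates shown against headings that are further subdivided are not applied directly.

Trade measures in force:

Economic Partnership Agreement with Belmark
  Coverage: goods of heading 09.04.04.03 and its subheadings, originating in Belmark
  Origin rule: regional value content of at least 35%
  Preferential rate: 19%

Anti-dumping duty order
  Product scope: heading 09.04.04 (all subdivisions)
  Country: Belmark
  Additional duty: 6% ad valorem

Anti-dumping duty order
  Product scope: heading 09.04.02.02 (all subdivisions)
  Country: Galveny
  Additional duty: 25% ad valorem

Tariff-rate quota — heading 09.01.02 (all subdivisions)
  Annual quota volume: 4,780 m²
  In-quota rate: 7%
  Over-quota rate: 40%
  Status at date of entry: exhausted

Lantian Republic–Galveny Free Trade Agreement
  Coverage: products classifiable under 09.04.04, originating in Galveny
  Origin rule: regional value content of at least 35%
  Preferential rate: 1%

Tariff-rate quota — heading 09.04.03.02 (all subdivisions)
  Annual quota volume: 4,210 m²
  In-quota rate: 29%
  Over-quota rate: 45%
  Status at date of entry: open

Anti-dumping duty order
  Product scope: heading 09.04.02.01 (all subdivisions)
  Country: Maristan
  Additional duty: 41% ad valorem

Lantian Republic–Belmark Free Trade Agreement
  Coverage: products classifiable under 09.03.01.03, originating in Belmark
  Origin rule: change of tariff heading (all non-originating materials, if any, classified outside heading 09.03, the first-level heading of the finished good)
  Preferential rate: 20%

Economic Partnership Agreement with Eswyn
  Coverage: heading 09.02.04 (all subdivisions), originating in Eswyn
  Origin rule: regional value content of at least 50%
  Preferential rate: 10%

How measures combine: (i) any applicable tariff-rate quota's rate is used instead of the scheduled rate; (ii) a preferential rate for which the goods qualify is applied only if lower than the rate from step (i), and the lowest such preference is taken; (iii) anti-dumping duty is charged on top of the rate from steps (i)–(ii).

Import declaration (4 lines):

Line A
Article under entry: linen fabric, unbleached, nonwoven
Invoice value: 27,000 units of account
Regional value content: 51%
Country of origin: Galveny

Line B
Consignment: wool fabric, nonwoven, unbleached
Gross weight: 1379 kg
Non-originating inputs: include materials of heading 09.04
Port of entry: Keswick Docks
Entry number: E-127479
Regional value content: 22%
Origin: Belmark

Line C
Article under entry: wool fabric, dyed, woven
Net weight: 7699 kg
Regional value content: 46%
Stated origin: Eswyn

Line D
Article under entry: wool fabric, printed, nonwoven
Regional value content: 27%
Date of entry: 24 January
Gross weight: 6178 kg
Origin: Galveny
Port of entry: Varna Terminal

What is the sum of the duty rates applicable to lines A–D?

82%

Line A: linen → 09.02; nonwoven → 09.02.02; unbleached → 09.02.02.02. Scheduled 9%. Galveny agreement on 09.04.04: 09.02.02.02 not covered. → 9%.
Line B: wool → 09.04; nonwoven → 09.04.04; unbleached → 09.04.04.02. Scheduled 23%. Belmark agreement on 09.04.04.03: 09.04.04.02 not covered; Belmark agreement on 09.03.01.03: 09.04.04.02 not covered; anti-dumping (Belmark, 09.04.04): +6%; total 23% + 6% = 29%. → 29%.
Line C: wool → 09.04; woven → 09.04.02; dyed → 09.04.02.03. Scheduled 38%. Eswyn agreement on 09.02.04: 09.04.02.03 not covered. → 38%.
Line D: wool → 09.04; nonwoven → 09.04.04; printed → 09.04.04.03. Scheduled 6%. Galveny agreement on 09.04.04: RVC < 35%. → 6%.
Sum: 9% + 29% + 38% + 6% = 82%.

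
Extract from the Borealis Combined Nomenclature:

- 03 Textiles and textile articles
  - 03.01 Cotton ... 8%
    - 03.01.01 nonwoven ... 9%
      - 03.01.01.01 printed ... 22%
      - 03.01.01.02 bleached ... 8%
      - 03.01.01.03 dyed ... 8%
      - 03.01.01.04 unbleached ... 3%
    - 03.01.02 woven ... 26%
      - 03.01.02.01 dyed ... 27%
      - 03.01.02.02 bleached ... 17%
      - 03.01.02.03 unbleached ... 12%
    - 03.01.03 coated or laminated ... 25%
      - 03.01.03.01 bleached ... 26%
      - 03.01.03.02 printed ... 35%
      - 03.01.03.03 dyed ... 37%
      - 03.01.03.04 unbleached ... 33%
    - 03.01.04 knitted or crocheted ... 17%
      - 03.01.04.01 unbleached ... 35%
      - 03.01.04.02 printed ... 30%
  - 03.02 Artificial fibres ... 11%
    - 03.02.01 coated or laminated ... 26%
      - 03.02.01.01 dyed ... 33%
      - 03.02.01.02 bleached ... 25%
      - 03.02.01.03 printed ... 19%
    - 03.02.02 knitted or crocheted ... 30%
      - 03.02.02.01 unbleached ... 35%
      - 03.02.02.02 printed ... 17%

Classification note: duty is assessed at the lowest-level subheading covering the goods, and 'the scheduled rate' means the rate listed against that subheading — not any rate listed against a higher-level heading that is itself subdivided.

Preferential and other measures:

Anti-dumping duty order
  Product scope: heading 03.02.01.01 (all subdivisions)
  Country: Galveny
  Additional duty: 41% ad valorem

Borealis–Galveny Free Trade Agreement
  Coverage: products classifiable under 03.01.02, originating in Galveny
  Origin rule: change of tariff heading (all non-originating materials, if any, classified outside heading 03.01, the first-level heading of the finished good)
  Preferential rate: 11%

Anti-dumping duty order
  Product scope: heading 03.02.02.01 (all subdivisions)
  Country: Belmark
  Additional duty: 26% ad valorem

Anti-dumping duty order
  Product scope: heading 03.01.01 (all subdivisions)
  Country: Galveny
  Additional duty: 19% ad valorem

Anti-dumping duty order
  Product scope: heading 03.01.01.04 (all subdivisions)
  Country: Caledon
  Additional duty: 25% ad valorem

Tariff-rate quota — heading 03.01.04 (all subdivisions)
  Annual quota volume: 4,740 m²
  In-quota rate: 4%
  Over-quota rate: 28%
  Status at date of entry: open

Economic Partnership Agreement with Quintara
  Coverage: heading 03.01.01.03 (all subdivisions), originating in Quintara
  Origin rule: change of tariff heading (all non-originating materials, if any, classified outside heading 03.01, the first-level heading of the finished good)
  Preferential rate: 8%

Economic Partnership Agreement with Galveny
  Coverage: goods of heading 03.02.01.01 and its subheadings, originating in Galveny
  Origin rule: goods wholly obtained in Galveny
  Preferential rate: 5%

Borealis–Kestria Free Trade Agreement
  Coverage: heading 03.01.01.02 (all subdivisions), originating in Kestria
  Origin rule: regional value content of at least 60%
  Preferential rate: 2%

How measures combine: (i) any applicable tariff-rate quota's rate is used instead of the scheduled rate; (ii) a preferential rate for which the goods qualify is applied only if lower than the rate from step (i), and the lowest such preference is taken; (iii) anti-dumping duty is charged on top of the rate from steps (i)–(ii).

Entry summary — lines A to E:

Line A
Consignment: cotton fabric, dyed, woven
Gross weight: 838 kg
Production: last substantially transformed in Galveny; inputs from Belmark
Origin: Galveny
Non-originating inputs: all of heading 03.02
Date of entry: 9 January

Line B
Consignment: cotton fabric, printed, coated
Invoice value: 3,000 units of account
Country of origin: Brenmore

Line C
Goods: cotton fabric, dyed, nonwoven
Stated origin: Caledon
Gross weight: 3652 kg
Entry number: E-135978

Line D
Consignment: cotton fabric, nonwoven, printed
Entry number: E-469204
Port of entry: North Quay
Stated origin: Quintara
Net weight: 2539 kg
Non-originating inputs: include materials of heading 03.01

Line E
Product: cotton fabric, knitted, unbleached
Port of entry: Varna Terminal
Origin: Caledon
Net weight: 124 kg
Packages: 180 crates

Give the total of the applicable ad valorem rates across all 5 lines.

80%

Line A: cotton → 03.01; woven → 03.01.02; dyed → 03.01.02.01. Scheduled 27%. Galveny agreement on 03.01.02: CTH met → 11% available; Galveny agreement on 03.02.01.01: 03.01.02.01 not covered; preferential 11%. → 11%.
Line B: cotton → 03.01; coated → 03.01.03; printed → 03.01.03.02. Scheduled 35%. No special measure applies. → 35%.
Line C: cotton → 03.01; nonwoven → 03.01.01; dyed → 03.01.01.03. Scheduled 8%. No special measure applies. → 8%.
Line D: cotton → 03.01; nonwoven → 03.01.01; printed → 03.01.01.01. Scheduled 22%. Quintara agreement on 03.01.01.03: 03.01.01.01 not covered. → 22%.
Line E: cotton → 03.01; knitted → 03.01.04; unbleached → 03.01.04.01. Scheduled 35%. quota on 03.01.04 open → in-quota 4%. → 4%.
Sum: 11% + 35% + 8% + 22% + 4% = 80%.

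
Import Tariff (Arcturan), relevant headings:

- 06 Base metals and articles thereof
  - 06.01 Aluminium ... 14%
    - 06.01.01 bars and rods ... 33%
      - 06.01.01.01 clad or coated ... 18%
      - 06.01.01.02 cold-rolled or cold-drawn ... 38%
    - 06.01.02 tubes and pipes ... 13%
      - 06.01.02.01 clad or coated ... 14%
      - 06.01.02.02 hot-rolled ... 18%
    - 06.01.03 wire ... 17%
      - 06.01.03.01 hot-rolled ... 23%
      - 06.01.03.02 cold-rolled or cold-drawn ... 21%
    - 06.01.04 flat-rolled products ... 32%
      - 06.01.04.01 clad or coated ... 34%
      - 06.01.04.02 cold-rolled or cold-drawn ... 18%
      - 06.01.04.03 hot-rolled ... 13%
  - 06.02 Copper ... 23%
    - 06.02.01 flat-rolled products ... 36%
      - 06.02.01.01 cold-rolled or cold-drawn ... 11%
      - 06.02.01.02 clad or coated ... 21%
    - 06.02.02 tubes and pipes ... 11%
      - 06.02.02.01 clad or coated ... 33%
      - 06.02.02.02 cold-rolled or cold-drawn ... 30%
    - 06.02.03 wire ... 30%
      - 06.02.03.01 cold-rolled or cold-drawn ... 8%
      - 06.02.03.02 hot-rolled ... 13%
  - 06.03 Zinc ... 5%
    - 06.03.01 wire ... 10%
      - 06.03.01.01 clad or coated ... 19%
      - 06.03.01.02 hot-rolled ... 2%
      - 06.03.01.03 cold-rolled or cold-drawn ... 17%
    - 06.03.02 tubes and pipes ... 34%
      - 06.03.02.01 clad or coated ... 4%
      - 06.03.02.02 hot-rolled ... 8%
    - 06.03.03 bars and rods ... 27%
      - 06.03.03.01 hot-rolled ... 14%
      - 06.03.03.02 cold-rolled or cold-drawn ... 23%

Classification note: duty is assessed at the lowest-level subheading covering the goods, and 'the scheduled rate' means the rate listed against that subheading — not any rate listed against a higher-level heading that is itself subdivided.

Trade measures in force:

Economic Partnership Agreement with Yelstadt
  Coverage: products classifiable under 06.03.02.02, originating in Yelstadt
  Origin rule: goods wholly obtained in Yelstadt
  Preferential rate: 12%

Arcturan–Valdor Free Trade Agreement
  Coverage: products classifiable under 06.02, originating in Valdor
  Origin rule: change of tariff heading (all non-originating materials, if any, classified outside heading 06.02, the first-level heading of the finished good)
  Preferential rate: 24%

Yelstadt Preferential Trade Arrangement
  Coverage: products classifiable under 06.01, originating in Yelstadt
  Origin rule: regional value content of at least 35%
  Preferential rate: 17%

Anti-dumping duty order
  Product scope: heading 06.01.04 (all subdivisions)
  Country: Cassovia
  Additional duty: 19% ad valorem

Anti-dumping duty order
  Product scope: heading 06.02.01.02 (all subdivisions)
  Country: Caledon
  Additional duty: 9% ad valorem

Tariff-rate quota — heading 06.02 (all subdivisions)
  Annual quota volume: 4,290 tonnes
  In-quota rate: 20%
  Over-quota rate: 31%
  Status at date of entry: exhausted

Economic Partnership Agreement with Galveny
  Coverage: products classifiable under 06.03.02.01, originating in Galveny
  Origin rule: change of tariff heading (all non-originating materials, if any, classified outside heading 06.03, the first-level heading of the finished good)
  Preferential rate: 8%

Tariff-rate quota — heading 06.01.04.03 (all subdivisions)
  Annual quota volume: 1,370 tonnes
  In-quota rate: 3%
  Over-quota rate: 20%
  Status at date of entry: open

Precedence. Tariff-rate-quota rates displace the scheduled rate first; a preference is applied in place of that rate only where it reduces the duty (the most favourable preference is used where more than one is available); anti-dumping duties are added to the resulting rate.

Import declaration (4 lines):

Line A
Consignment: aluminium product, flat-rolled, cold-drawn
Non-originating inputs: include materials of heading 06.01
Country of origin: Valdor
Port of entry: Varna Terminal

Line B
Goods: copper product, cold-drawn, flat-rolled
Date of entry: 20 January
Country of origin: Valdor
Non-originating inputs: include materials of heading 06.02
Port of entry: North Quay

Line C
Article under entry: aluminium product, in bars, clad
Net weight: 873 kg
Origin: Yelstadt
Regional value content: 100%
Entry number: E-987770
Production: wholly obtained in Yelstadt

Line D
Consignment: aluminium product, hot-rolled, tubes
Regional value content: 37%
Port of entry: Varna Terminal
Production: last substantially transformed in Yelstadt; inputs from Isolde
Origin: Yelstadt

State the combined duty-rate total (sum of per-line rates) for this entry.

Line A: aluminium → 06.01; flat-rolled → 06.01.04; cold-drawn → 06.01.04.02. Scheduled 18%. Valdor agreement on 06.02: 06.01.04.02 not covered. → 18%.
Line B: copper → 06.02; flat-rolled → 06.02.01; cold-drawn → 06.02.01.01. Scheduled 11%. quota on 06.02 exhausted → over-quota 31%; Valdor agreement on 06.02: CTH not met. → 31%.
Line C: aluminium → 06.01; in bars → 06.01.01; clad → 06.01.01.01. Scheduled 18%. Yelstadt agreement on 06.03.02.02: 06.01.01.01 not covered; Yelstadt agreement on 06.01: RVC ≥ 35% → 17% available; preferential 17%. → 17%.
Line D: aluminium → 06.01; tubes → 06.01.02; hot-rolled → 06.01.02.02. Scheduled 18%. Yelstadt agreement on 06.03.02.02: 06.01.02.02 not covered; Yelstadt agreement on 06.01: RVC ≥ 35% → 17% available; preferential 17%. → 17%.
Sum: 18% + 31% + 17% + 17% = 83%.

83%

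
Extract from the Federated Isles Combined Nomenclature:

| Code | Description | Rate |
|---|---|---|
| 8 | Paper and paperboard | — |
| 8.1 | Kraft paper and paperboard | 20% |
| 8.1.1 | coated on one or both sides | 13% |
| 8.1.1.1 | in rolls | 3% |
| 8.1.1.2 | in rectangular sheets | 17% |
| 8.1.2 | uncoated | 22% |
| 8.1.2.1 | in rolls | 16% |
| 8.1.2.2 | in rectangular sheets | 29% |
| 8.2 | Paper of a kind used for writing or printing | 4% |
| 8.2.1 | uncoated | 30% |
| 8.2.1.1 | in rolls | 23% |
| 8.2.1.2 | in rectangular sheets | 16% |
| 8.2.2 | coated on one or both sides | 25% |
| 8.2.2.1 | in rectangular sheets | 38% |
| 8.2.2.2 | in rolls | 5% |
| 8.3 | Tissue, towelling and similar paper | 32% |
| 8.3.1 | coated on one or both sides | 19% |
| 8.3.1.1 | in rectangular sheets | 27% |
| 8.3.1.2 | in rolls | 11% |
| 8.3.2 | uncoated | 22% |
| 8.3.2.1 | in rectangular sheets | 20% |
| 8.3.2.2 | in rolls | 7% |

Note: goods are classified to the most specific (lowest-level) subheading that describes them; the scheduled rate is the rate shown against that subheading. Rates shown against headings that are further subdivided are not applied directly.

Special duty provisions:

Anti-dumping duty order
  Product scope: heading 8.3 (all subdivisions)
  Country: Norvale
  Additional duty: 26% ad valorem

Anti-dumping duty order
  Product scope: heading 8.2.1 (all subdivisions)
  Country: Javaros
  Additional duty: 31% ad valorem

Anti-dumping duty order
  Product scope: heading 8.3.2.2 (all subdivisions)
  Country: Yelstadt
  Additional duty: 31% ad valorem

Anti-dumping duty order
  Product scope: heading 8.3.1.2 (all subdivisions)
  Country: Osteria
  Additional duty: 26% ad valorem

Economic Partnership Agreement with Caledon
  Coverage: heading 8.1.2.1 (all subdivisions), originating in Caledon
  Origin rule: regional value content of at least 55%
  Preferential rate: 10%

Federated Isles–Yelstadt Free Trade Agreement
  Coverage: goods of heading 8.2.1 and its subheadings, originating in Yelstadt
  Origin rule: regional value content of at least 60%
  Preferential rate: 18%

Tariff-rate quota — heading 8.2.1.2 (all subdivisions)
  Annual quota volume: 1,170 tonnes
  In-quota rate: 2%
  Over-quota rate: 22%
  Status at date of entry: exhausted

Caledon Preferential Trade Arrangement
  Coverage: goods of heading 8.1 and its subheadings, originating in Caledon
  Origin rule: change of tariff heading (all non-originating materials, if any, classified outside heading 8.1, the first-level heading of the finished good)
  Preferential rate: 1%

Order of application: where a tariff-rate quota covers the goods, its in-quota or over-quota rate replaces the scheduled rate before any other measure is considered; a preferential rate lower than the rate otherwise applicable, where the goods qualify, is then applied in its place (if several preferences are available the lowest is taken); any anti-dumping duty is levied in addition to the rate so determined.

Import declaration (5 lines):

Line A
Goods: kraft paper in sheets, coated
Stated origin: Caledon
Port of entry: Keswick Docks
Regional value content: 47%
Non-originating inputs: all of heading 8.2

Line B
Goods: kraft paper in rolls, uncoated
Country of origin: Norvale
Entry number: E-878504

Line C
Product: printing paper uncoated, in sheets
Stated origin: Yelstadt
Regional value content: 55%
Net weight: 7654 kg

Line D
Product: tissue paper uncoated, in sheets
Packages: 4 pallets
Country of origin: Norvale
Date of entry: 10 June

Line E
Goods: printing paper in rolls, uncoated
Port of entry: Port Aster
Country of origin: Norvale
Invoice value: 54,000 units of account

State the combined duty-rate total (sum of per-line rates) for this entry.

Line A: kraft paper → 8.1; coated → 8.1.1; in sheets → 8.1.1.2. Scheduled 17%. Caledon agreement on 8.1.2.1: 8.1.1.2 not covered; Caledon agreement on 8.1: CTH met → 1% available; preferential 1%. → 1%.
Line B: kraft paper → 8.1; uncoated → 8.1.2; in rolls → 8.1.2.1. Scheduled 16%. No special measure applies. → 16%.
Line C: printing paper → 8.2; uncoated → 8.2.1; in sheets → 8.2.1.2. Scheduled 16%. quota on 8.2.1.2 exhausted → over-quota 22%; Yelstadt agreement on 8.2.1: RVC < 60%. → 22%.
Line D: tissue paper → 8.3; uncoated → 8.3.2; in sheets → 8.3.2.1. Scheduled 20%. anti-dumping (Norvale, 8.3): +26%; total 20% + 26% = 46%. → 46%.
Line E: printing paper → 8.2; uncoated → 8.2.1; in rolls → 8.2.1.1. Scheduled 23%. No special measure applies. → 23%.
Sum: 1% + 16% + 22% + 46% + 23% = 108%.

108%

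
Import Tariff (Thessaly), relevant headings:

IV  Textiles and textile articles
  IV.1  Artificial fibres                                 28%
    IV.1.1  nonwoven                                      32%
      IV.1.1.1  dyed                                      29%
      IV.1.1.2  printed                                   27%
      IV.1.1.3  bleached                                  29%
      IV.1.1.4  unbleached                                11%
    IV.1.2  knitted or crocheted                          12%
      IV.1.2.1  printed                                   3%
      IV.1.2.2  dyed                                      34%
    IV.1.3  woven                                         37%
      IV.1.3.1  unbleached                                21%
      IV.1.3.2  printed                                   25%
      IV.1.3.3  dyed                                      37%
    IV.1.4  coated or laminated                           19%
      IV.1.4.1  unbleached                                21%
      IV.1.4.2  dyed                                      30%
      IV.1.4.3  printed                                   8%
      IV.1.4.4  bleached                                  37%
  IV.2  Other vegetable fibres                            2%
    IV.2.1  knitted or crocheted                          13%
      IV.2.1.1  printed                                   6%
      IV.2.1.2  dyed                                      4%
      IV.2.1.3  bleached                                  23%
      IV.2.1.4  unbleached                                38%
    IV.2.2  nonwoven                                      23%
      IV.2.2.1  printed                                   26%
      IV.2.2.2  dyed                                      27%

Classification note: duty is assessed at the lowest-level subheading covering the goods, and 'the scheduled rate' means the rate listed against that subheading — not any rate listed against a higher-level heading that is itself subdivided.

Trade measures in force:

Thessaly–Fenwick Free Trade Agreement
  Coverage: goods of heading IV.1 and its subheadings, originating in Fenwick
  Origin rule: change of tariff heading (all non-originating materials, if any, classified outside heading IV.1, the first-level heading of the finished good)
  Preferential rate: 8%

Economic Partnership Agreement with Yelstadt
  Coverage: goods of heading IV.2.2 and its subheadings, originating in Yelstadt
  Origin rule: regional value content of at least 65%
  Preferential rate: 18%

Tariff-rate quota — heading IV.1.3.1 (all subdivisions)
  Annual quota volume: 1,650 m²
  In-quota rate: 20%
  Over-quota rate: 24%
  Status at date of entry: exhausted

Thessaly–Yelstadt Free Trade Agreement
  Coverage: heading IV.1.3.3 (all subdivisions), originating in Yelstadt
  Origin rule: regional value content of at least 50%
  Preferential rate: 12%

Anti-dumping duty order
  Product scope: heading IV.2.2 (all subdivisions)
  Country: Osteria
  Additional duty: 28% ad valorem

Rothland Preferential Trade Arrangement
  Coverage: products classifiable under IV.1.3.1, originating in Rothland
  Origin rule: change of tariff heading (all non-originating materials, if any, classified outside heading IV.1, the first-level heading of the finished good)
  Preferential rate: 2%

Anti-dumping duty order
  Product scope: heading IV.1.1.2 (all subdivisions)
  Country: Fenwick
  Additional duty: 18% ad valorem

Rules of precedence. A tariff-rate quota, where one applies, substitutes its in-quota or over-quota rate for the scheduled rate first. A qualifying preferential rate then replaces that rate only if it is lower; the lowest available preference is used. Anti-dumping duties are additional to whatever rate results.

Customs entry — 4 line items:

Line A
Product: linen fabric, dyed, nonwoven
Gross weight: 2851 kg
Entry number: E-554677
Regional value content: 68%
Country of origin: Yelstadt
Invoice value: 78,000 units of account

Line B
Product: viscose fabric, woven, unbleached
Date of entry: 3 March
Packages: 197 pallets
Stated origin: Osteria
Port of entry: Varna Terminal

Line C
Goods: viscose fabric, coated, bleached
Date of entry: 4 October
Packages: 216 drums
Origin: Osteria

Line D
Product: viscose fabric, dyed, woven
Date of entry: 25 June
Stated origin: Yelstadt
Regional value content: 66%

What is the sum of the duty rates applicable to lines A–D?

91%

Line A: linen → IV.2; nonwoven → IV.2.2; dyed → IV.2.2.2. Scheduled 27%. Yelstadt agreement on IV.2.2: RVC ≥ 65% → 18% available; Yelstadt agreement on IV.1.3.3: IV.2.2.2 not covered; preferential 18%. → 18%.
Line B: viscose → IV.1; woven → IV.1.3; unbleached → IV.1.3.1. Scheduled 21%. quota on IV.1.3.1 exhausted → over-quota 24%. → 24%.
Line C: viscose → IV.1; coated → IV.1.4; bleached → IV.1.4.4. Scheduled 37%. No special measure applies. → 37%.
Line D: viscose → IV.1; woven → IV.1.3; dyed → IV.1.3.3. Scheduled 37%. Yelstadt agreement on IV.2.2: IV.1.3.3 not covered; Yelstadt agreement on IV.1.3.3: RVC ≥ 50% → 12% available; preferential 12%. → 12%.
Sum: 18% + 24% + 37% + 12% = 91%.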